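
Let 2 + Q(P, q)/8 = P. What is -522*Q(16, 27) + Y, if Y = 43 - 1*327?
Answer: -58748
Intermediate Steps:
Q(P, q) = -16 + 8*P
Y = -284 (Y = 43 - 327 = -284)
-522*Q(16, 27) + Y = -522*(-16 + 8*16) - 284 = -522*(-16 + 128) - 284 = -522*112 - 284 = -58464 - 284 = -58748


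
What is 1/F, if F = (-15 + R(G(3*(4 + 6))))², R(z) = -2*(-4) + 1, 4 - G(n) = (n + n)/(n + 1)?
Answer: 1/36 ≈ 0.027778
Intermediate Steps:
G(n) = 4 - 2*n/(1 + n) (G(n) = 4 - (n + n)/(n + 1) = 4 - 2*n/(1 + n))
R(z) = 9 (R(z) = 8 + 1 = 9)
F = 36 (F = (-15 + 9)² = (-6)² = 36)
1/F = 1/36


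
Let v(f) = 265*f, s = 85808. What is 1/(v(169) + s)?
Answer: 1/130593 ≈ 7.6574e-6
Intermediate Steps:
1/(v(169) + s) = 1/(265*169 + 85808) = 1/(44785 + 85808) = 1/130593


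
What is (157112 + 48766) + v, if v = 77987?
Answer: 283865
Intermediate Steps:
(157112 + 48766) + v = (157112 + 48766) + 77987 = 205878 + 77987 = 283865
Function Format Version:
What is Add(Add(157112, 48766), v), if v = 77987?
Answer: 283865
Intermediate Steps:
Add(Add(157112, 48766), v) = Add(Add(157112, 48766), 77987) = Add(205878, 77987) = 283865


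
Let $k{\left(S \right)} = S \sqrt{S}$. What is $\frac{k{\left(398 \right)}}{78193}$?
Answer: $\frac{398 \sqrt{398}}{78193} \approx 0.10154$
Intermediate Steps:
$k{\left(S \right)} = S^{\frac{3}{2}}$
$\frac{k{\left(398 \right)}}{78193} = \frac{398^{\frac{3}{2}}}{78193} = 398 \sqrt{398} \cdot \frac{1}{78193} = \frac{398 \sqrt{398}}{78193}$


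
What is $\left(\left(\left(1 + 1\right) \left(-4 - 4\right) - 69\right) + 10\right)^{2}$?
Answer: $5625$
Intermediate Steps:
$\left(\left(\left(1 + 1\right) \left(-4 - 4\right) - 69\right) + 10\right)^{2} = \left(\left(2 \left(-4 - 4\right) - 69\right) + 10\right)^{2} = \left(\left(2 \left(-8\right) - 69\right) + 10\right)^{2} = \left(\left(-16 - 69\right) + 10\right)^{2} = \left(-85 + 10\right)^{2} = \left(-75\right)^{2} = 5625$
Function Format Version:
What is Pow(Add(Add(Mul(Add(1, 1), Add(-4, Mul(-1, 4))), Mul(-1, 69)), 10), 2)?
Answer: 5625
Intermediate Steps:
Pow(Add(Add(Mul(Add(1, 1), Add(-4, Mul(-1, 4))), Mul(-1, 69)), 10), 2) = Pow(Add(Add(Mul(2, Add(-4, -4)), -69), 10), 2) = Pow(Add(Add(Mul(2, -8), -69), 10), 2) = Pow(Add(Add(-16, -69), 10), 2) = Pow(Add(-85, 10), 2) = Pow(-75, 2) = 5625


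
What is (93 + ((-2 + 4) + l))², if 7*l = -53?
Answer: 374544/49 ≈ 7643.8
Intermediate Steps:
l = -53/7 (l = (⅐)*(-53) = -53/7 ≈ -7.5714)
(93 + ((-2 + 4) + l))² = (93 + ((-2 + 4) - 53/7))² = (93 + (2 - 53/7))² = (93 - 39/7)² = (612/7)² = 374544/49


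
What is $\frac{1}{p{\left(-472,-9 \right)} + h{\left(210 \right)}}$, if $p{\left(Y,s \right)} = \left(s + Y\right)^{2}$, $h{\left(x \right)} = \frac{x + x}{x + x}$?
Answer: $\frac{1}{231362} \approx 4.3222 \cdot 10^{-6}$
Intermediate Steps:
$h{\left(x \right)} = 1$ ($h{\left(x \right)} = \frac{2 x}{2 x} = 2 x \frac{1}{2 x} = 1$)
$p{\left(Y,s \right)} = \left(Y + s\right)^{2}$
$\frac{1}{p{\left(-472,-9 \right)} + h{\left(210 \right)}} = \frac{1}{\left(-472 - 9\right)^{2} + 1} = \frac{1}{\left(-481\right)^{2} + 1} = \frac{1}{231361 + 1} = \frac{1}{231362}$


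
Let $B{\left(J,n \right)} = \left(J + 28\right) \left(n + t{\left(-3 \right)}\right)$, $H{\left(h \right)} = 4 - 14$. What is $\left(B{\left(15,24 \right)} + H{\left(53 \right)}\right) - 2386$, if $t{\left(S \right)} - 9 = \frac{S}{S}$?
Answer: $-934$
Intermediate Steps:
$t{\left(S \right)} = 10$ ($t{\left(S \right)} = 9 + \frac{S}{S} = 9 + 1 = 10$)
$H{\left(h \right)} = -10$ ($H{\left(h \right)} = 4 - 14 = -10$)
$B{\left(J,n \right)} = \left(10 + n\right) \left(28 + J\right)$ ($B{\left(J,n \right)} = \left(J + 28\right) \left(n + 10\right) = \left(28 + J\right) \left(10 + n\right) = \left(10 + n\right) \left(28 + J\right)$)
$\left(B{\left(15,24 \right)} + H{\left(53 \right)}\right) - 2386 = \left(\left(280 + 10 \cdot 15 + 28 \cdot 24 + 15 \cdot 24\right) - 10\right) - 2386 = \left(\left(280 + 150 + 672 + 360\right) - 10\right) - 2386 = \left(1462 - 10\right) - 2386 = 1452 - 2386 = -934$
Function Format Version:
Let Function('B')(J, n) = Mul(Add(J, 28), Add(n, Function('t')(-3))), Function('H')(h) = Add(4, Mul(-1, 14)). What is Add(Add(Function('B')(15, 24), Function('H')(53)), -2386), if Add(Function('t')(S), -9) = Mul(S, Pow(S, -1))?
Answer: -934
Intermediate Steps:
Function('t')(S) = 10 (Function('t')(S) = Add(9, Mul(S, Pow(S, -1))) = Add(9, 1) = 10)
Function('H')(h) = -10 (Function('H')(h) = Add(4, -14) = -10)
Function('B')(J, n) = Mul(Add(10, n), Add(28, J)) (Function('B')(J, n) = Mul(Add(J, 28), Add(n, 10)) = Mul(Add(28, J), Add(10, n)) = Mul(Add(10, n), Add(28, J)))
Add(Add(Function('B')(15, 24), Function('H')(53)), -2386) = Add(Add(Add(280, Mul(10, 15), Mul(28, 24), Mul(15, 24)), -10), -2386) = Add(Add(Add(280, 150, 672, 360), -10), -2386) = Add(Add(1462, -10), -2386) = Add(1452, -2386) = -934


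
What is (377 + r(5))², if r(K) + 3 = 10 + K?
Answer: 151321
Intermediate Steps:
r(K) = 7 + K (r(K) = -3 + (10 + K) = 7 + K)
(377 + r(5))² = (377 + (7 + 5))² = (377 + 12)² = 389² = 151321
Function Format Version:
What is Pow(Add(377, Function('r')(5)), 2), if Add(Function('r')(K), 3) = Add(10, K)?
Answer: 151321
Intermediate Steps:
Function('r')(K) = Add(7, K) (Function('r')(K) = Add(-3, Add(10, K)) = Add(7, K))
Pow(Add(377, Function('r')(5)), 2) = Pow(Add(377, Add(7, 5)), 2) = Pow(Add(377, 12), 2) = Pow(389, 2) = 151321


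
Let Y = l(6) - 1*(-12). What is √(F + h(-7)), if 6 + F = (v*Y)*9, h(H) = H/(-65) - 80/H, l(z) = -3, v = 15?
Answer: 4*√15792595/455 ≈ 34.936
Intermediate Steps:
Y = 9 (Y = -3 - 1*(-12) = -3 + 12 = 9)
h(H) = -80/H - H/65 (h(H) = H*(-1/65) - 80/H = -H/65 - 80/H = -80/H - H/65)
F = 1209 (F = -6 + (15*9)*9 = -6 + 135*9 = -6 + 1215 = 1209)
√(F + h(-7)) = √(1209 + (-80/(-7) - 1/65*(-7))) = √(1209 + (-80*(-⅐) + 7/65)) = √(1209 + (80/7 + 7/65)) = √(1209 + 5249/455) = √(555344/455) = 4*√15792595/455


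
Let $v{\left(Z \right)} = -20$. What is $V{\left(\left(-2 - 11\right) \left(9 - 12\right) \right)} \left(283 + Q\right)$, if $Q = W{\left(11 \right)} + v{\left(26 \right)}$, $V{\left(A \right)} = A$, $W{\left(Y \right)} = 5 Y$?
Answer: $12402$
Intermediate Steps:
$Q = 35$ ($Q = 5 \cdot 11 - 20 = 55 - 20 = 35$)
$V{\left(\left(-2 - 11\right) \left(9 - 12\right) \right)} \left(283 + Q\right) = \left(-2 - 11\right) \left(9 - 12\right) \left(283 + 35\right) = \left(-13\right) \left(-3\right) 318 = 39 \cdot 318 = 12402$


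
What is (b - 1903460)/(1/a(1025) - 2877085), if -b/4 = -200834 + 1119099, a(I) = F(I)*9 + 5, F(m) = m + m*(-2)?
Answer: 51415514400/26526723701 ≈ 1.9383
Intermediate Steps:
F(m) = -m (F(m) = m - 2*m = -m)
a(I) = 5 - 9*I (a(I) = -I*9 + 5 = -9*I + 5 = 5 - 9*I)
b = -3673060 (b = -4*(-200834 + 1119099) = -4*918265 = -3673060)
(b - 1903460)/(1/a(1025) - 2877085) = (-3673060 - 1903460)/(1/(5 - 9*1025) - 2877085) = -5576520/(1/(5 - 9225) - 2877085) = -5576520/(1/(-9220) - 2877085) = -5576520/(-1/9220 - 2877085) = -5576520/(-26526723701/9220) = -5576520*(-9220/26526723701) = 51415514400/26526723701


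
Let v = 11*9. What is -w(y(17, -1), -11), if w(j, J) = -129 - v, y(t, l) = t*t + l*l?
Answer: 228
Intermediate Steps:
v = 99
y(t, l) = l² + t² (y(t, l) = t² + l² = l² + t²)
w(j, J) = -228 (w(j, J) = -129 - 1*99 = -129 - 99 = -228)
-w(y(17, -1), -11) = -1*(-228) = 228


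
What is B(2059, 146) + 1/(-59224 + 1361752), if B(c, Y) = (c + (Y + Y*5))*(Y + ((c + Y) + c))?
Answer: 16859075788801/1302528 ≈ 1.2943e+7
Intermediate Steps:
B(c, Y) = (c + 6*Y)*(2*Y + 2*c) (B(c, Y) = (c + (Y + 5*Y))*(Y + ((Y + c) + c)) = (c + 6*Y)*(Y + (Y + 2*c)) = (c + 6*Y)*(2*Y + 2*c))
B(2059, 146) + 1/(-59224 + 1361752) = (2*2059² + 12*146² + 14*146*2059) + 1/(-59224 + 1361752) = (2*4239481 + 12*21316 + 4208596) + 1/1302528 = (8478962 + 255792 + 4208596) + 1/1302528 = 12943350 + 1/1302528 = 16859075788801/1302528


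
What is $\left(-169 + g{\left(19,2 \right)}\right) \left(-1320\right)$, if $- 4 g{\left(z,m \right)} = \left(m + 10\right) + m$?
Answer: $227700$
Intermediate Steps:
$g{\left(z,m \right)} = - \frac{5}{2} - \frac{m}{2}$ ($g{\left(z,m \right)} = - \frac{\left(m + 10\right) + m}{4} = - \frac{\left(10 + m\right) + m}{4} = - \frac{10 + 2 m}{4} = - \frac{5}{2} - \frac{m}{2}$)
$\left(-169 + g{\left(19,2 \right)}\right) \left(-1320\right) = \left(-169 - \frac{7}{2}\right) \left(-1320\right) = \left(- \frac{345}{2}\right) \left(-1320\right) = 227700$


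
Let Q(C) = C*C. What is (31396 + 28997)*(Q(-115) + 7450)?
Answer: 1248625275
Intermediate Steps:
Q(C) = C**2
(31396 + 28997)*(Q(-115) + 7450) = (31396 + 28997)*((-115)**2 + 7450) = 60393*(13225 + 7450) = 60393*20675 = 1248625275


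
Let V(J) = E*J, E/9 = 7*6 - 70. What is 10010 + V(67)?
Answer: -6874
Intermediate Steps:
E = -252 (E = 9*(7*6 - 70) = 9*(42 - 70) = 9*(-28) = -252)
V(J) = -252*J
10010 + V(67) = 10010 - 252*67 = 10010 - 16884 = -6874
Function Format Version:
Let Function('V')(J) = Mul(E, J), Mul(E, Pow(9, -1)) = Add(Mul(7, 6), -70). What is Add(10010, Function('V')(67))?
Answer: -6874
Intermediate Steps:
E = -252 (E = Mul(9, Add(Mul(7, 6), -70)) = Mul(9, Add(42, -70)) = Mul(9, -28) = -252)
Function('V')(J) = Mul(-252, J)
Add(10010, Function('V')(67)) = Add(10010, Mul(-252, 67)) = Add(10010, -16884) = -6874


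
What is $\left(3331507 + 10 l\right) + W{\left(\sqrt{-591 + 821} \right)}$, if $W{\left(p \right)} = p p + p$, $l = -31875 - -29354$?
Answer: $3306527 + \sqrt{230} \approx 3.3065 \cdot 10^{6}$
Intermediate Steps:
$l = -2521$ ($l = -31875 + 29354 = -2521$)
$W{\left(p \right)} = p + p^{2}$ ($W{\left(p \right)} = p^{2} + p = p + p^{2}$)
$\left(3331507 + 10 l\right) + W{\left(\sqrt{-591 + 821} \right)} = \left(3331507 + 10 \left(-2521\right)\right) + \sqrt{-591 + 821} \left(1 + \sqrt{-591 + 821}\right) = \left(3331507 - 25210\right) + \sqrt{230} \left(1 + \sqrt{230}\right) = 3306297 + \sqrt{230} \left(1 + \sqrt{230}\right)$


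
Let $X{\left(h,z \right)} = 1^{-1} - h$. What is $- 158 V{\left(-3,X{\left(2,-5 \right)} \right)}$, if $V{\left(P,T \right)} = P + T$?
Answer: $632$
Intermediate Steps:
$X{\left(h,z \right)} = 1 - h$
$- 158 V{\left(-3,X{\left(2,-5 \right)} \right)} = - 158 \left(-3 + \left(1 - 2\right)\right) = - 158 \left(-3 - 1\right) = \left(-158\right) \left(-4\right) = 632$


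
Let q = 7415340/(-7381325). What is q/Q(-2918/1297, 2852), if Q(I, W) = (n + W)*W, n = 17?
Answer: -370767/3019843255205 ≈ -1.2278e-7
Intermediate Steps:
Q(I, W) = W*(17 + W) (Q(I, W) = (17 + W)*W = W*(17 + W))
q = -1483068/1476265 (q = 7415340*(-1/7381325) = -1483068/1476265 ≈ -1.0046)
q/Q(-2918/1297, 2852) = -1483068*1/(2852*(17 + 2852))/1476265 = -1483068/(1476265*(2852*2869)) = -1483068/1476265/8182388 = -1483068/1476265*1/8182388 = -370767/3019843255205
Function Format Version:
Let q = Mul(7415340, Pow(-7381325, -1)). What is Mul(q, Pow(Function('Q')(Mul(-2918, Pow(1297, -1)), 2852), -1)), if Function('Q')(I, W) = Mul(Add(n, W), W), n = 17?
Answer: Rational(-370767, 3019843255205) ≈ -1.2278e-7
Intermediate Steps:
Function('Q')(I, W) = Mul(W, Add(17, W)) (Function('Q')(I, W) = Mul(Add(17, W), W) = Mul(W, Add(17, W)))
q = Rational(-1483068, 1476265) (q = Mul(7415340, Rational(-1, 7381325)) = Rational(-1483068, 1476265) ≈ -1.0046)
Mul(q, Pow(Function('Q')(Mul(-2918, Pow(1297, -1)), 2852), -1)) = Mul(Rational(-1483068, 1476265), Pow(Mul(2852, Add(17, 2852)), -1)) = Mul(Rational(-1483068, 1476265), Pow(Mul(2852, 2869), -1)) = Mul(Rational(-1483068, 1476265), Pow(8182388, -1)) = Mul(Rational(-1483068, 1476265), Rational(1, 8182388)) = Rational(-370767, 3019843255205)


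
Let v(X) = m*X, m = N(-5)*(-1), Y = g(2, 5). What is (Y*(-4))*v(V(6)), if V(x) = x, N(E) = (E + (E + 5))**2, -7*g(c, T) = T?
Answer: -3000/7 ≈ -428.57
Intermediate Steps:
g(c, T) = -T/7
N(E) = (5 + 2*E)**2 (N(E) = (E + (5 + E))**2 = (5 + 2*E)**2)
Y = -5/7 (Y = -1/7*5 = -5/7 ≈ -0.71429)
m = -25 (m = (5 + 2*(-5))**2*(-1) = (5 - 10)**2*(-1) = (-5)**2*(-1) = 25*(-1) = -25)
v(X) = -25*X
(Y*(-4))*v(V(6)) = (-5/7*(-4))*(-25*6) = (20/7)*(-150) = -3000/7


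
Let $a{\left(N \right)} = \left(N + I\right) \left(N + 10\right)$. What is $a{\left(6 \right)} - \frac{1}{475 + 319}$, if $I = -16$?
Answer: $- \frac{127041}{794} \approx -160.0$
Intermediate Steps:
$a{\left(N \right)} = \left(-16 + N\right) \left(10 + N\right)$ ($a{\left(N \right)} = \left(N - 16\right) \left(N + 10\right) = \left(-16 + N\right) \left(10 + N\right)$)
$a{\left(6 \right)} - \frac{1}{475 + 319} = \left(-160 + 6^{2} - 36\right) - \frac{1}{475 + 319} = \left(-160 + 36 - 36\right) - \frac{1}{794} = -160 - \frac{1}{794} = - \frac{127041}{794}$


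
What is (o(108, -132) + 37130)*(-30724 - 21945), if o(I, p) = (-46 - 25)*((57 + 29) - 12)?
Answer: -1678877044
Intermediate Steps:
o(I, p) = -5254 (o(I, p) = -71*(86 - 12) = -71*74 = -5254)
(o(108, -132) + 37130)*(-30724 - 21945) = (-5254 + 37130)*(-30724 - 21945) = 31876*(-52669) = -1678877044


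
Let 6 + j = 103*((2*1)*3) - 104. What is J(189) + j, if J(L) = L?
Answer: 697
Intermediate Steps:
j = 508 (j = -6 + (103*((2*1)*3) - 104) = -6 + (103*(2*3) - 104) = -6 + (103*6 - 104) = -6 + (618 - 104) = -6 + 514 = 508)
J(189) + j = 189 + 508 = 697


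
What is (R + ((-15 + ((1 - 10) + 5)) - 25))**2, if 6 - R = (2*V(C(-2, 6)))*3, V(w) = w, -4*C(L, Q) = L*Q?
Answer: 3136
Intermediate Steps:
C(L, Q) = -L*Q/4
R = -12 (R = 6 - 2*(-1/4*(-2)*6)*3 = 6 - 2*3*3 = 6 - 6*3 = 6 - 1*18 = 6 - 18 = -12)
(R + ((-15 + ((1 - 10) + 5)) - 25))**2 = (-12 + ((-15 + ((1 - 10) + 5)) - 25))**2 = (-12 + ((-15 + (-9 + 5)) - 25))**2 = (-12 + ((-15 - 4) - 25))**2 = (-12 + (-19 - 25))**2 = (-12 - 44)**2 = (-56)**2 = 3136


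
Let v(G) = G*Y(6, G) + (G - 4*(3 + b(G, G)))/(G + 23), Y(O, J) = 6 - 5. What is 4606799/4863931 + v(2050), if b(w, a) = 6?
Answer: 20689350225511/10082928963 ≈ 2051.9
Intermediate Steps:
Y(O, J) = 1
v(G) = G + (-36 + G)/(23 + G) (v(G) = G*1 + (G - 4*(3 + 6))/(G + 23) = G + (G - 4*9)/(23 + G) = G + (G - 36)/(23 + G) = G + (-36 + G)/(23 + G))
4606799/4863931 + v(2050) = 4606799/4863931 + (-36 + 2050**2 + 24*2050)/(23 + 2050) = 4606799*(1/4863931) + (-36 + 4202500 + 49200)/2073 = 4606799/4863931 + (1/2073)*4251664 = 4606799/4863931 + 4251664/2073 = 20689350225511/10082928963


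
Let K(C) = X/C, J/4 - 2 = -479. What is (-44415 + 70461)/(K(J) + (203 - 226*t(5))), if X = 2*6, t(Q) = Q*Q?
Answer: -2070657/433037 ≈ -4.7817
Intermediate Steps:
t(Q) = Q²
J = -1908 (J = 8 + 4*(-479) = 8 - 1916 = -1908)
X = 12
K(C) = 12/C
(-44415 + 70461)/(K(J) + (203 - 226*t(5))) = (-44415 + 70461)/(12/(-1908) + (203 - 226*5²)) = 26046/(12*(-1/1908) + (203 - 226*25)) = 26046/(-1/159 + (203 - 5650)) = 26046/(-1/159 - 5447) = 26046/(-866074/159) = 26046*(-159/866074) = -2070657/433037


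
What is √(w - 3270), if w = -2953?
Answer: 7*I*√127 ≈ 78.886*I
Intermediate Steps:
√(w - 3270) = √(-2953 - 3270) = √(-6223) = 7*I*√127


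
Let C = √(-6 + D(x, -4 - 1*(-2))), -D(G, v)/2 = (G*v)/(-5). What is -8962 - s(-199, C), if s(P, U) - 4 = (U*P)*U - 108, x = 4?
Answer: -53444/5 ≈ -10689.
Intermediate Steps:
D(G, v) = 2*G*v/5 (D(G, v) = -2*G*v/(-5) = -2*G*v*(-1)/5 = -(-2)*G*v/5 = 2*G*v/5)
C = I*√230/5 (C = √(-6 + (⅖)*4*(-4 - 1*(-2))) = √(-6 + (⅖)*4*(-4 + 2)) = √(-6 + (⅖)*4*(-2)) = √(-6 - 16/5) = √(-46/5) = I*√230/5 ≈ 3.0331*I)
s(P, U) = -104 + P*U² (s(P, U) = 4 + ((U*P)*U - 108) = 4 + ((P*U)*U - 108) = 4 + (P*U² - 108) = 4 + (-108 + P*U²) = -104 + P*U²)
-8962 - s(-199, C) = -8962 - (-104 - 199*(I*√230/5)²) = -8962 - (-104 - 199*(-46/5)) = -8962 - (-104 + 9154/5) = -8962 - 1*8634/5 = -8962 - 8634/5 = -53444/5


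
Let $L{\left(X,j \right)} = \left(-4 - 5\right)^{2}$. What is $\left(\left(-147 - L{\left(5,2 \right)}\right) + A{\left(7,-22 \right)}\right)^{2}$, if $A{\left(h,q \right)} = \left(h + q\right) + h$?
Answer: $55696$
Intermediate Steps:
$L{\left(X,j \right)} = 81$ ($L{\left(X,j \right)} = \left(-9\right)^{2} = 81$)
$A{\left(h,q \right)} = q + 2 h$
$\left(\left(-147 - L{\left(5,2 \right)}\right) + A{\left(7,-22 \right)}\right)^{2} = \left(\left(-147 - 81\right) + \left(-22 + 2 \cdot 7\right)\right)^{2} = \left(\left(-147 - 81\right) + \left(-22 + 14\right)\right)^{2} = \left(-228 - 8\right)^{2} = \left(-236\right)^{2} = 55696$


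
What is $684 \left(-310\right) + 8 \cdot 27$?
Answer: $-211824$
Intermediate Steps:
$684 \left(-310\right) + 8 \cdot 27 = -212040 + 216 = -211824$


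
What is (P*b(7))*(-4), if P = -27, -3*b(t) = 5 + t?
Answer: -432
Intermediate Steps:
b(t) = -5/3 - t/3 (b(t) = -(5 + t)/3 = -5/3 - t/3)
(P*b(7))*(-4) = -27*(-5/3 - ⅓*7)*(-4) = -27*(-5/3 - 7/3)*(-4) = -27*(-4)*(-4) = 108*(-4) = -432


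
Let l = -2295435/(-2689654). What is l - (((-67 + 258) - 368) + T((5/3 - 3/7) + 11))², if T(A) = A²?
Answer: -387380343211621/523086599574 ≈ -740.57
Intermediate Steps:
l = 2295435/2689654 (l = -2295435*(-1/2689654) = 2295435/2689654 ≈ 0.85343)
l - (((-67 + 258) - 368) + T((5/3 - 3/7) + 11))² = 2295435/2689654 - (((-67 + 258) - 368) + ((5/3 - 3/7) + 11)²)² = 2295435/2689654 - ((191 - 368) + ((5*(⅓) - 3*⅐) + 11)²)² = 2295435/2689654 - (-177 + ((5/3 - 3/7) + 11)²)² = 2295435/2689654 - (-177 + (26/21 + 11)²)² = 2295435/2689654 - (-177 + (257/21)²)² = 2295435/2689654 - (-177 + 66049/441)² = 2295435/2689654 - (-12008/441)² = 2295435/2689654 - 1*144192064/194481 = 2295435/2689654 - 144192064/194481 = -387380343211621/523086599574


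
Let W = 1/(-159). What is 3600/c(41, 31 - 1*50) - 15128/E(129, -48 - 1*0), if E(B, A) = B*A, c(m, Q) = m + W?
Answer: 227681569/2522466 ≈ 90.261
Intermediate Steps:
W = -1/159 ≈ -0.0062893
c(m, Q) = -1/159 + m (c(m, Q) = m - 1/159 = -1/159 + m)
E(B, A) = A*B
3600/c(41, 31 - 1*50) - 15128/E(129, -48 - 1*0) = 3600/(-1/159 + 41) - 15128*1/(129*(-48 - 1*0)) = 3600/(6518/159) - 15128*1/(129*(-48 + 0)) = 3600*(159/6518) - 15128/((-48*129)) = 286200/3259 - 15128/(-6192) = 286200/3259 - 15128*(-1/6192) = 286200/3259 + 1891/774 = 227681569/2522466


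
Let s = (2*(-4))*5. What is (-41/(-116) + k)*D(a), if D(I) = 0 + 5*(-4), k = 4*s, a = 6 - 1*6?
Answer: 92595/29 ≈ 3192.9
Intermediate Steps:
a = 0 (a = 6 - 6 = 0)
s = -40 (s = -8*5 = -40)
k = -160 (k = 4*(-40) = -160)
D(I) = -20 (D(I) = 0 - 20 = -20)
(-41/(-116) + k)*D(a) = (-41/(-116) - 160)*(-20) = (-41*(-1/116) - 160)*(-20) = (41/116 - 160)*(-20) = -18519/116*(-20) = 92595/29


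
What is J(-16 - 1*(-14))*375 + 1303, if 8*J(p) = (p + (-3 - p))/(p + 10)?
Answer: 82267/64 ≈ 1285.4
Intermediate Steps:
J(p) = -3/(8*(10 + p)) (J(p) = ((p + (-3 - p))/(p + 10))/8 = (-3/(10 + p))/8 = -3/(8*(10 + p)))
J(-16 - 1*(-14))*375 + 1303 = -3/(80 + 8*(-16 - 1*(-14)))*375 + 1303 = -3/(80 + 8*(-16 + 14))*375 + 1303 = -3/(80 + 8*(-2))*375 + 1303 = -3/(80 - 16)*375 + 1303 = -3/64*375 + 1303 = -1125/64 + 1303 = 82267/64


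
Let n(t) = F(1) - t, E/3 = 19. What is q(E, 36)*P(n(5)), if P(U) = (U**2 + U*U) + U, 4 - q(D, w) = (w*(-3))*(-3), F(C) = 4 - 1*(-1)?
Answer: 0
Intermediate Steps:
E = 57 (E = 3*19 = 57)
F(C) = 5 (F(C) = 4 + 1 = 5)
q(D, w) = 4 - 9*w (q(D, w) = 4 - w*(-3)*(-3) = 4 - (-3*w)*(-3) = 4 - 9*w)
n(t) = 5 - t
P(U) = U + 2*U**2 (P(U) = (U**2 + U**2) + U = 2*U**2 + U = U + 2*U**2)
q(E, 36)*P(n(5)) = (4 - 9*36)*((5 - 1*5)*(1 + 2*(5 - 1*5))) = (4 - 324)*((5 - 5)*(1 + 2*(5 - 5))) = -0*(1 + 2*0) = -0*(1 + 0) = -0 = -320*0 = 0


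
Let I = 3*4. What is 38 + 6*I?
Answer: 110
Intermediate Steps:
I = 12
38 + 6*I = 38 + 6*12 = 38 + 72 = 110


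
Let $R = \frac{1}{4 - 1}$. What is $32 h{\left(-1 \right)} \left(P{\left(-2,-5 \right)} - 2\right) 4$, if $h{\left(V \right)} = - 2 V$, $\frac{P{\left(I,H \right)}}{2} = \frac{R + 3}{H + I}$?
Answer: $- \frac{15872}{21} \approx -755.81$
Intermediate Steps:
$R = \frac{1}{3} \approx 0.33333$
$P{\left(I,H \right)} = \frac{20}{3 \left(H + I\right)}$ ($P{\left(I,H \right)} = 2 \frac{\frac{1}{3} + 3}{H + I} = 2 \frac{10}{3 \left(H + I\right)} = \frac{20}{3 \left(H + I\right)}$)
$32 h{\left(-1 \right)} \left(P{\left(-2,-5 \right)} - 2\right) 4 = 32 \left(\left(-2\right) \left(-1\right)\right) \left(\frac{20}{3 \left(-5 - 2\right)} - 2\right) 4 = 32 \cdot 2 \left(\frac{20}{3 \left(-7\right)} - 2\right) 4 = 64 \left(\frac{20}{3} \left(- \frac{1}{7}\right) - 2\right) 4 = 64 \left(- \frac{20}{21} - 2\right) 4 = 64 \left(\left(- \frac{62}{21}\right) 4\right) = 64 \left(- \frac{248}{21}\right) = - \frac{15872}{21}$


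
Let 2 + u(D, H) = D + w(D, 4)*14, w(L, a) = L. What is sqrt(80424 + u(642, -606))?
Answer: 2*sqrt(22513) ≈ 300.09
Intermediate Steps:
u(D, H) = -2 + 15*D (u(D, H) = -2 + (D + D*14) = -2 + (D + 14*D) = -2 + 15*D)
sqrt(80424 + u(642, -606)) = sqrt(80424 + (-2 + 15*642)) = sqrt(80424 + (-2 + 9630)) = sqrt(80424 + 9628) = sqrt(90052) = 2*sqrt(22513)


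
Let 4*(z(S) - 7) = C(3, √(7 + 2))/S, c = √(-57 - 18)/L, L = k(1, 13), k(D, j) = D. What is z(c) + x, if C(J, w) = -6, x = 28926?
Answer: 28933 + I*√3/10 ≈ 28933.0 + 0.17321*I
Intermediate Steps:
L = 1
c = 5*I*√3 (c = √(-57 - 18)/1 = √(-75)*1 = (5*I*√3)*1 = 5*I*√3 ≈ 8.6602*I)
z(S) = 7 - 3/(2*S) (z(S) = 7 + (-6/S)/4 = 7 - 3/(2*S))
z(c) + x = (7 - 3*(-I*√3/15)/2) + 28926 = (7 - (-1)*I*√3/10) + 28926 = (7 + I*√3/10) + 28926 = 28933 + I*√3/10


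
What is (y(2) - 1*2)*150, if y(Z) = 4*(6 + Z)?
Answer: 4500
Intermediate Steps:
y(Z) = 24 + 4*Z
(y(2) - 1*2)*150 = ((24 + 4*2) - 1*2)*150 = ((24 + 8) - 2)*150 = (32 - 2)*150 = 30*150 = 4500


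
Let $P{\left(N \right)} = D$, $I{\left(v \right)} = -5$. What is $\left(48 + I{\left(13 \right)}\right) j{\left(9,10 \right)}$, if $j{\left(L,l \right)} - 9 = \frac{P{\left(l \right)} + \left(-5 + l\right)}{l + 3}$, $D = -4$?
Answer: $\frac{5074}{13} \approx 390.31$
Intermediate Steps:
$P{\left(N \right)} = -4$
$j{\left(L,l \right)} = 9 + \frac{-9 + l}{3 + l}$ ($j{\left(L,l \right)} = 9 + \frac{-4 + \left(-5 + l\right)}{l + 3} = 9 + \frac{-9 + l}{3 + l}$)
$\left(48 + I{\left(13 \right)}\right) j{\left(9,10 \right)} = \left(48 - 5\right) \frac{2 \left(9 + 5 \cdot 10\right)}{3 + 10} = 43 \frac{2 \left(9 + 50\right)}{13} = 43 \cdot 2 \cdot \frac{1}{13} \cdot 59 = 43 \cdot \frac{118}{13} = \frac{5074}{13}$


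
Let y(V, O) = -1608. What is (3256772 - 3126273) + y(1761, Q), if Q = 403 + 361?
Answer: 128891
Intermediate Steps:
Q = 764
(3256772 - 3126273) + y(1761, Q) = (3256772 - 3126273) - 1608 = 130499 - 1608 = 128891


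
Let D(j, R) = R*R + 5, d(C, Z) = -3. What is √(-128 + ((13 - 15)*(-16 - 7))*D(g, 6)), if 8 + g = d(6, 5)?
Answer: √1758 ≈ 41.929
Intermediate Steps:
g = -11 (g = -8 - 3 = -11)
D(j, R) = 5 + R² (D(j, R) = R² + 5 = 5 + R²)
√(-128 + ((13 - 15)*(-16 - 7))*D(g, 6)) = √(-128 + ((13 - 15)*(-16 - 7))*(5 + 6²)) = √(-128 + (-2*(-23))*(5 + 36)) = √(-128 + 46*41) = √(-128 + 1886) = √1758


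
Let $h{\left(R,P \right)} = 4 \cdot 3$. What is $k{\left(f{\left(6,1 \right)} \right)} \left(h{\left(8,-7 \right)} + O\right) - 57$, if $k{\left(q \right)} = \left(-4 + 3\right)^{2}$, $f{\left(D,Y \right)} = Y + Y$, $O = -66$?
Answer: $-111$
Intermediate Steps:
$h{\left(R,P \right)} = 12$
$f{\left(D,Y \right)} = 2 Y$
$k{\left(q \right)} = 1$ ($k{\left(q \right)} = \left(-1\right)^{2} = 1$)
$k{\left(f{\left(6,1 \right)} \right)} \left(h{\left(8,-7 \right)} + O\right) - 57 = 1 \left(12 - 66\right) - 57 = 1 \left(-54\right) - 57 = -54 - 57 = -111$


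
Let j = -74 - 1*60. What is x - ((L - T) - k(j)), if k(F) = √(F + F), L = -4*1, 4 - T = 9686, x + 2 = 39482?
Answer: 29802 + 2*I*√67 ≈ 29802.0 + 16.371*I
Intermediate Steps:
x = 39480 (x = -2 + 39482 = 39480)
T = -9682 (T = 4 - 1*9686 = 4 - 9686 = -9682)
j = -134 (j = -74 - 60 = -134)
L = -4
k(F) = √2*√F (k(F) = √(2*F) = √2*√F)
x - ((L - T) - k(j)) = 39480 - ((-4 - 1*(-9682)) - √2*√(-134)) = 39480 - ((-4 + 9682) - √2*I*√134) = 39480 - (9678 - 2*I*√67) = 39480 + (-9678 + 2*I*√67) = 29802 + 2*I*√67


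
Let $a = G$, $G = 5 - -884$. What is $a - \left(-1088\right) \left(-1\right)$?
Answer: $-199$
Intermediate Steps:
$G = 889$ ($G = 5 + 884 = 889$)
$a = 889$
$a - \left(-1088\right) \left(-1\right) = 889 - \left(-1088\right) \left(-1\right) = 889 - 1088 = -199$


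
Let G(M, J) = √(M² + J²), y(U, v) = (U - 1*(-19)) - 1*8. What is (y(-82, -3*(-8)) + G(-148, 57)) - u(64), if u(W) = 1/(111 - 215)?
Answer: -7383/104 + √25153 ≈ 87.607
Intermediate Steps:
y(U, v) = 11 + U (y(U, v) = (U + 19) - 8 = (19 + U) - 8 = 11 + U)
u(W) = -1/104 (u(W) = 1/(-104) = -1/104)
G(M, J) = √(J² + M²)
(y(-82, -3*(-8)) + G(-148, 57)) - u(64) = ((11 - 82) + √(57² + (-148)²)) - 1*(-1/104) = (-71 + √(3249 + 21904)) + 1/104 = (-71 + √25153) + 1/104 = -7383/104 + √25153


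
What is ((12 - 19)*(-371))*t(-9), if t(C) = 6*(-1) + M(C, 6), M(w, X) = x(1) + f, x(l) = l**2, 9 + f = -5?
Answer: -49343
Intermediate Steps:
f = -14 (f = -9 - 5 = -14)
M(w, X) = -13 (M(w, X) = 1**2 - 14 = 1 - 14 = -13)
t(C) = -19 (t(C) = 6*(-1) - 13 = -6 - 13 = -19)
((12 - 19)*(-371))*t(-9) = ((12 - 19)*(-371))*(-19) = -7*(-371)*(-19) = 2597*(-19) = -49343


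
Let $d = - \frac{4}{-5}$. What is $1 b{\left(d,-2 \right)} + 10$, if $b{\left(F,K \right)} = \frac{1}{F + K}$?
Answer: $\frac{55}{6} \approx 9.1667$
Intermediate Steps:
$d = \frac{4}{5}$ ($d = \left(-4\right) \left(- \frac{1}{5}\right) = \frac{4}{5} \approx 0.8$)
$1 b{\left(d,-2 \right)} + 10 = 1 \frac{1}{\frac{4}{5} - 2} + 10 = 1 \frac{1}{- \frac{6}{5}} + 10 = 1 \left(- \frac{5}{6}\right) + 10 = - \frac{5}{6} + 10 = \frac{55}{6}$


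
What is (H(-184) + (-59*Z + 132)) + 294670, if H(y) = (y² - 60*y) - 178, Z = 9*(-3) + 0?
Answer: 341113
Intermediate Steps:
Z = -27 (Z = -27 + 0 = -27)
H(y) = -178 + y² - 60*y
(H(-184) + (-59*Z + 132)) + 294670 = ((-178 + (-184)² - 60*(-184)) + (-59*(-27) + 132)) + 294670 = ((-178 + 33856 + 11040) + (1593 + 132)) + 294670 = (44718 + 1725) + 294670 = 46443 + 294670 = 341113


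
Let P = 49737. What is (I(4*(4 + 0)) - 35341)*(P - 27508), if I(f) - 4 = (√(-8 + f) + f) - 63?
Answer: -786550936 + 44458*√2 ≈ -7.8649e+8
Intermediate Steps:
I(f) = -59 + f + √(-8 + f) (I(f) = 4 + ((√(-8 + f) + f) - 63) = 4 + ((f + √(-8 + f)) - 63) = 4 + (-63 + f + √(-8 + f)) = -59 + f + √(-8 + f))
(I(4*(4 + 0)) - 35341)*(P - 27508) = ((-59 + 4*(4 + 0) + √(-8 + 4*(4 + 0))) - 35341)*(49737 - 27508) = ((-59 + 4*4 + √(-8 + 4*4)) - 35341)*22229 = ((-59 + 16 + √(-8 + 16)) - 35341)*22229 = ((-59 + 16 + √8) - 35341)*22229 = ((-59 + 16 + 2*√2) - 35341)*22229 = ((-43 + 2*√2) - 35341)*22229 = (-35384 + 2*√2)*22229 = -786550936 + 44458*√2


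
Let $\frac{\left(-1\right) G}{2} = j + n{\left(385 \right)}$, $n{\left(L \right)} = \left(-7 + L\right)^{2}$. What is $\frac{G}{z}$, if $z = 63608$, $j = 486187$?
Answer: $- \frac{629071}{31804} \approx -19.78$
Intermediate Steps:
$G = -1258142$ ($G = - 2 \left(486187 + \left(-7 + 385\right)^{2}\right) = - 2 \left(486187 + 378^{2}\right) = - 2 \left(486187 + 142884\right) = \left(-2\right) 629071 = -1258142$)
$\frac{G}{z} = - \frac{1258142}{63608} = \left(-1258142\right) \frac{1}{63608} = - \frac{629071}{31804}$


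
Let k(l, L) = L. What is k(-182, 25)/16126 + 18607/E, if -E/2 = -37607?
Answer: 75484208/303225241 ≈ 0.24894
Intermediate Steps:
E = 75214 (E = -2*(-37607) = 75214)
k(-182, 25)/16126 + 18607/E = 25/16126 + 18607/75214 = 75484208/303225241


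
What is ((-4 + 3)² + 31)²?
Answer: 1024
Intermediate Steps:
((-4 + 3)² + 31)² = ((-1)² + 31)² = (1 + 31)² = 32² = 1024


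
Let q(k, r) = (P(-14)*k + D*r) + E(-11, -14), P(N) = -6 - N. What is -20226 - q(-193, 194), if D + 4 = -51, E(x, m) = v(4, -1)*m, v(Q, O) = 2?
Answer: -7984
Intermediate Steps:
E(x, m) = 2*m
D = -55 (D = -4 - 51 = -55)
q(k, r) = -28 - 55*r + 8*k (q(k, r) = ((-6 - 1*(-14))*k - 55*r) + 2*(-14) = ((-6 + 14)*k - 55*r) - 28 = (8*k - 55*r) - 28 = (-55*r + 8*k) - 28 = -28 - 55*r + 8*k)
-20226 - q(-193, 194) = -20226 - (-28 - 55*194 + 8*(-193)) = -20226 - (-28 - 10670 - 1544) = -20226 - 1*(-12242) = -20226 + 12242 = -7984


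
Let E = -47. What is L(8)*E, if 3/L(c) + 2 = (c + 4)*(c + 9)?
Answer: -141/202 ≈ -0.69802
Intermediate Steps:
L(c) = 3/(-2 + (4 + c)*(9 + c)) (L(c) = 3/(-2 + (c + 4)*(c + 9)) = 3/(-2 + (4 + c)*(9 + c)))
L(8)*E = (3/(34 + 8² + 13*8))*(-47) = (3/(34 + 64 + 104))*(-47) = (3/202)*(-47) = -141/202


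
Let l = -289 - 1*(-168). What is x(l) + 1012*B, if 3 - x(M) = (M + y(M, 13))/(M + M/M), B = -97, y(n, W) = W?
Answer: -981619/10 ≈ -98162.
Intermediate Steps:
l = -121 (l = -289 + 168 = -121)
x(M) = 3 - (13 + M)/(1 + M) (x(M) = 3 - (M + 13)/(M + M/M) = 3 - (13 + M)/(M + 1) = 3 - (13 + M)/(1 + M))
x(l) + 1012*B = 2*(-5 - 121)/(1 - 121) + 1012*(-97) = 2*(-126)/(-120) - 98164 = 2*(-1/120)*(-126) - 98164 = 21/10 - 98164 = -981619/10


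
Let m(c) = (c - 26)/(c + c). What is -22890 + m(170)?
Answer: -1945614/85 ≈ -22890.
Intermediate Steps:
m(c) = (-26 + c)/(2*c) (m(c) = (-26 + c)/((2*c)) = (-26 + c)*(1/(2*c)) = (-26 + c)/(2*c))
-22890 + m(170) = -22890 + (1/2)*(-26 + 170)/170 = -22890 + (1/2)*(1/170)*144 = -22890 + 36/85 = -1945614/85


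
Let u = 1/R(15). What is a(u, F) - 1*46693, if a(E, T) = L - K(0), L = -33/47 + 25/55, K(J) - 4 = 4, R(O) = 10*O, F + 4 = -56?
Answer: -24144545/517 ≈ -46701.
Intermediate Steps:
F = -60 (F = -4 - 56 = -60)
K(J) = 8 (K(J) = 4 + 4 = 8)
L = -128/517 (L = -33*1/47 + 25*(1/55) = -33/47 + 5/11 = -128/517 ≈ -0.24758)
u = 1/150 (u = 1/(10*15) = 1/150 ≈ 0.0066667)
a(E, T) = -4264/517 (a(E, T) = -128/517 - 1*8 = -128/517 - 8 = -4264/517)
a(u, F) - 1*46693 = -4264/517 - 1*46693 = -4264/517 - 46693 = -24144545/517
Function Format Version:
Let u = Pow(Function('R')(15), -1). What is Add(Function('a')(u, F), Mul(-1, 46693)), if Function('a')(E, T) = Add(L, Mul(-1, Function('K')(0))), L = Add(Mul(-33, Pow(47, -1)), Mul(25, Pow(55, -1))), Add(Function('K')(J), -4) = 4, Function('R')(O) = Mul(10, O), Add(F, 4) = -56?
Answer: Rational(-24144545, 517) ≈ -46701.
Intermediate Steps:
F = -60 (F = Add(-4, -56) = -60)
Function('K')(J) = 8 (Function('K')(J) = Add(4, 4) = 8)
L = Rational(-128, 517) (L = Add(Mul(-33, Rational(1, 47)), Mul(25, Rational(1, 55))) = Add(Rational(-33, 47), Rational(5, 11)) = Rational(-128, 517) ≈ -0.24758)
u = Rational(1, 150) (u = Pow(Mul(10, 15), -1) = Pow(150, -1) = Rational(1, 150) ≈ 0.0066667)
Function('a')(E, T) = Rational(-4264, 517) (Function('a')(E, T) = Add(Rational(-128, 517), Mul(-1, 8)) = Add(Rational(-128, 517), -8) = Rational(-4264, 517))
Add(Function('a')(u, F), Mul(-1, 46693)) = Add(Rational(-4264, 517), Mul(-1, 46693)) = Add(Rational(-4264, 517), -46693) = Rational(-24144545, 517)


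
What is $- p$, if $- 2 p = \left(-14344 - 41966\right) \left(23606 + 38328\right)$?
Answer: $-1743751770$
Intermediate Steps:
$p = 1743751770$ ($p = - \frac{\left(-14344 - 41966\right) \left(23606 + 38328\right)}{2} = - \frac{\left(-56310\right) 61934}{2} = \left(- \frac{1}{2}\right) \left(-3487503540\right) = 1743751770$)
$- p = \left(-1\right) 1743751770 = -1743751770$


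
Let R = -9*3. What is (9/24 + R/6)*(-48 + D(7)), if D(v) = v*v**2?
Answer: -9735/8 ≈ -1216.9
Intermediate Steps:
D(v) = v**3
R = -27
(9/24 + R/6)*(-48 + D(7)) = (9/24 - 27/6)*(-48 + 7**3) = (9*(1/24) - 27*1/6)*(-48 + 343) = (3/8 - 9/2)*295 = -33/8*295 = -9735/8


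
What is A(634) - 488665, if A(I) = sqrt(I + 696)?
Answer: -488665 + sqrt(1330) ≈ -4.8863e+5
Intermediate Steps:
A(I) = sqrt(696 + I)
A(634) - 488665 = sqrt(696 + 634) - 488665 = sqrt(1330) - 488665 = -488665 + sqrt(1330)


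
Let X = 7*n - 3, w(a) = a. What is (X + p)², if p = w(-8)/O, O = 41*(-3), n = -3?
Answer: 8667136/15129 ≈ 572.88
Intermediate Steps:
O = -123
p = 8/123 (p = -8/(-123) = -8*(-1/123) = 8/123 ≈ 0.065041)
X = -24 (X = 7*(-3) - 3 = -21 - 3 = -24)
(X + p)² = (-24 + 8/123)² = (-2944/123)² = 8667136/15129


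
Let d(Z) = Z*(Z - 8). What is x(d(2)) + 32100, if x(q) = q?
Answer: 32088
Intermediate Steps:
d(Z) = Z*(-8 + Z)
x(d(2)) + 32100 = 2*(-8 + 2) + 32100 = 2*(-6) + 32100 = -12 + 32100 = 32088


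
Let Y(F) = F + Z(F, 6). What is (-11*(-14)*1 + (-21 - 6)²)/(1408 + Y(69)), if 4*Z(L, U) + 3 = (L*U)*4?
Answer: 3532/7561 ≈ 0.46713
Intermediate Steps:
Z(L, U) = -¾ + L*U (Z(L, U) = -¾ + ((L*U)*4)/4 = -¾ + (4*L*U)/4 = -¾ + L*U)
Y(F) = -¾ + 7*F (Y(F) = F + (-¾ + F*6) = F + (-¾ + 6*F) = -¾ + 7*F)
(-11*(-14)*1 + (-21 - 6)²)/(1408 + Y(69)) = (-11*(-14)*1 + (-21 - 6)²)/(1408 + (-¾ + 7*69)) = (154*1 + (-27)²)/(1408 + (-¾ + 483)) = (154 + 729)/(1408 + 1929/4) = 883/(7561/4) = 883*(4/7561) = 3532/7561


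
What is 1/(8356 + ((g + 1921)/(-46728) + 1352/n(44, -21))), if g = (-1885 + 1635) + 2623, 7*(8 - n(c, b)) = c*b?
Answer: 817740/6840857327 ≈ 0.00011954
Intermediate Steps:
n(c, b) = 8 - b*c/7 (n(c, b) = 8 - c*b/7 = 8 - b*c/7)
g = 2373 (g = -250 + 2623 = 2373)
1/(8356 + ((g + 1921)/(-46728) + 1352/n(44, -21))) = 1/(8356 + ((2373 + 1921)/(-46728) + 1352/(8 - ⅐*(-21)*44))) = 1/(8356 + (4294*(-1/46728) + 1352/(8 + 132))) = 1/(8356 + (-2147/23364 + 1352/140)) = 1/(8356 + (-2147/23364 + 1352*(1/140))) = 1/(8356 + (-2147/23364 + 338/35)) = 1/(8356 + 7821887/817740) = 1/(6840857327/817740) = 817740/6840857327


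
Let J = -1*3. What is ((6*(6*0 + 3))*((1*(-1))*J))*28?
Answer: 1512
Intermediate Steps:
J = -3
((6*(6*0 + 3))*((1*(-1))*J))*28 = ((6*(6*0 + 3))*((1*(-1))*(-3)))*28 = ((6*(0 + 3))*(-1*(-3)))*28 = ((6*3)*3)*28 = (18*3)*28 = 54*28 = 1512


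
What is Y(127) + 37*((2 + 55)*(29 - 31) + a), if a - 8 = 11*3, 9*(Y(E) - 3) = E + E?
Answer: -24028/9 ≈ -2669.8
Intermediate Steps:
Y(E) = 3 + 2*E/9 (Y(E) = 3 + (E + E)/9 = 3 + (2*E)/9 = 3 + 2*E/9)
a = 41 (a = 8 + 11*3 = 8 + 33 = 41)
Y(127) + 37*((2 + 55)*(29 - 31) + a) = (3 + (2/9)*127) + 37*((2 + 55)*(29 - 31) + 41) = (3 + 254/9) + 37*(57*(-2) + 41) = 281/9 + 37*(-114 + 41) = 281/9 + 37*(-73) = 281/9 - 2701 = -24028/9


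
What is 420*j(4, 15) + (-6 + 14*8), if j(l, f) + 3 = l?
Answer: 526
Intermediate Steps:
j(l, f) = -3 + l
420*j(4, 15) + (-6 + 14*8) = 420*(-3 + 4) + (-6 + 14*8) = 420*1 + (-6 + 112) = 420 + 106 = 526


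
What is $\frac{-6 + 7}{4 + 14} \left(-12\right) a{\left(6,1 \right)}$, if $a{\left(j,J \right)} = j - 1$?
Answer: $- \frac{10}{3} \approx -3.3333$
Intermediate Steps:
$a{\left(j,J \right)} = -1 + j$
$\frac{-6 + 7}{4 + 14} \left(-12\right) a{\left(6,1 \right)} = \frac{-6 + 7}{4 + 14} \left(-12\right) \left(-1 + 6\right) = 1 \cdot \frac{1}{18} \left(-12\right) 5 = \frac{1}{18} \left(-12\right) 5 = \left(- \frac{2}{3}\right) 5 = - \frac{10}{3}$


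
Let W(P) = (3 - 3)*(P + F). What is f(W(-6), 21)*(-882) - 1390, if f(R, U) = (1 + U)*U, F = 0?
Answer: -408874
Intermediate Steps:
W(P) = 0 (W(P) = (3 - 3)*(P + 0) = 0*P = 0)
f(R, U) = U*(1 + U)
f(W(-6), 21)*(-882) - 1390 = (21*(1 + 21))*(-882) - 1390 = (21*22)*(-882) - 1390 = 462*(-882) - 1390 = -407484 - 1390 = -408874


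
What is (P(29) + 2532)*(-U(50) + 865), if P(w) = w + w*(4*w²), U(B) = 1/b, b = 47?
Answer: 4070156518/47 ≈ 8.6599e+7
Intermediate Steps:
U(B) = 1/47
P(w) = w + 4*w³
(P(29) + 2532)*(-U(50) + 865) = ((29 + 4*29³) + 2532)*(-1*1/47 + 865) = ((29 + 4*24389) + 2532)*(-1/47 + 865) = ((29 + 97556) + 2532)*(40654/47) = (97585 + 2532)*(40654/47) = 100117*(40654/47) = 4070156518/47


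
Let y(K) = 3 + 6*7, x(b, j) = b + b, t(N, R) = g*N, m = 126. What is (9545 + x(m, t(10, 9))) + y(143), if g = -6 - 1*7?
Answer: 9842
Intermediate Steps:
g = -13 (g = -6 - 7 = -13)
t(N, R) = -13*N
x(b, j) = 2*b
y(K) = 45 (y(K) = 3 + 42 = 45)
(9545 + x(m, t(10, 9))) + y(143) = (9545 + 2*126) + 45 = (9545 + 252) + 45 = 9797 + 45 = 9842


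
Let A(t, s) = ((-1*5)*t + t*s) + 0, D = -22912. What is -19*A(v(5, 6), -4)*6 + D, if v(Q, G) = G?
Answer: -16756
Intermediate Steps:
A(t, s) = -5*t + s*t (A(t, s) = (-5*t + s*t) + 0 = -5*t + s*t)
-19*A(v(5, 6), -4)*6 + D = -114*(-5 - 4)*6 - 22912 = -114*(-9)*6 - 22912 = -19*(-54)*6 - 22912 = 1026*6 - 22912 = 6156 - 22912 = -16756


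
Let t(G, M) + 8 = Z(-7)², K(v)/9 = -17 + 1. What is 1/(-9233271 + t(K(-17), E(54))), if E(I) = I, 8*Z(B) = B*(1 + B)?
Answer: -16/147732023 ≈ -1.0830e-7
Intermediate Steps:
Z(B) = B*(1 + B)/8 (Z(B) = (B*(1 + B))/8 = B*(1 + B)/8)
K(v) = -144 (K(v) = 9*(-17 + 1) = 9*(-16) = -144)
t(G, M) = 313/16 (t(G, M) = -8 + ((⅛)*(-7)*(1 - 7))² = -8 + ((⅛)*(-7)*(-6))² = -8 + (21/4)² = -8 + 441/16 = 313/16)
1/(-9233271 + t(K(-17), E(54))) = 1/(-9233271 + 313/16) = 1/(-147732023/16) = -16/147732023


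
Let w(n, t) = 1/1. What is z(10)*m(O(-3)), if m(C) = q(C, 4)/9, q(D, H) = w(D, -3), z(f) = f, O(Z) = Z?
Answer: 10/9 ≈ 1.1111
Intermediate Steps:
w(n, t) = 1
q(D, H) = 1
m(C) = 1/9
z(10)*m(O(-3)) = 10*(1/9) = 10/9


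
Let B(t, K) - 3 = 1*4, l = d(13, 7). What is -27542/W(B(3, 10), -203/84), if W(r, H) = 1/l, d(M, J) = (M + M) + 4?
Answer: -826260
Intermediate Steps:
d(M, J) = 4 + 2*M (d(M, J) = 2*M + 4 = 4 + 2*M)
l = 30 (l = 4 + 2*13 = 4 + 26 = 30)
B(t, K) = 7 (B(t, K) = 3 + 1*4 = 3 + 4 = 7)
W(r, H) = 1/30
-27542/W(B(3, 10), -203/84) = -27542/1/30 = -27542*30 = -826260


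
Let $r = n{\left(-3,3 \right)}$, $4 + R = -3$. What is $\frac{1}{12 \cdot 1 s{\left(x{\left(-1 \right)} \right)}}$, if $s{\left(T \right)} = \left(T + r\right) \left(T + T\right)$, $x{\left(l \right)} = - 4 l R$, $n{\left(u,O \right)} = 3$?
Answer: $\frac{1}{16800} \approx 5.9524 \cdot 10^{-5}$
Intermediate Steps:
$R = -7$ ($R = -4 - 3 = -7$)
$x{\left(l \right)} = 28 l$ ($x{\left(l \right)} = - 4 l \left(-7\right) = 28 l$)
$r = 3$
$s{\left(T \right)} = 2 T \left(3 + T\right)$ ($s{\left(T \right)} = \left(T + 3\right) \left(T + T\right) = \left(3 + T\right) 2 T = 2 T \left(3 + T\right)$)
$\frac{1}{12 \cdot 1 s{\left(x{\left(-1 \right)} \right)}} = \frac{1}{12 \cdot 1 \cdot 2 \cdot 28 \left(-1\right) \left(3 + 28 \left(-1\right)\right)} = \frac{1}{12 \cdot 2 \left(-28\right) \left(3 - 28\right)} = \frac{1}{12 \cdot 2 \left(-28\right) \left(-25\right)} = \frac{1}{12 \cdot 1400} = \frac{1}{16800}$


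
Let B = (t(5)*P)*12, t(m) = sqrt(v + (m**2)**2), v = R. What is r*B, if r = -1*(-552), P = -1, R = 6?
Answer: -6624*sqrt(631) ≈ -1.6639e+5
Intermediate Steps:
v = 6
t(m) = sqrt(6 + m**4) (t(m) = sqrt(6 + (m**2)**2) = sqrt(6 + m**4))
r = 552
B = -12*sqrt(631) (B = (sqrt(6 + 5**4)*(-1))*12 = (sqrt(6 + 625)*(-1))*12 = (sqrt(631)*(-1))*12 = -sqrt(631)*12 = -12*sqrt(631) ≈ -301.44)
r*B = 552*(-12*sqrt(631)) = -6624*sqrt(631)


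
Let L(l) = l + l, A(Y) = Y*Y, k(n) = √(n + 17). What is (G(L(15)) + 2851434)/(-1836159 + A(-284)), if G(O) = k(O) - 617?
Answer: -2850817/1755503 - √47/1755503 ≈ -1.6239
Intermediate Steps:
k(n) = √(17 + n)
A(Y) = Y²
L(l) = 2*l
G(O) = -617 + √(17 + O) (G(O) = √(17 + O) - 617 = -617 + √(17 + O))
(G(L(15)) + 2851434)/(-1836159 + A(-284)) = ((-617 + √(17 + 2*15)) + 2851434)/(-1836159 + (-284)²) = ((-617 + √(17 + 30)) + 2851434)/(-1836159 + 80656) = ((-617 + √47) + 2851434)/(-1755503) = (2850817 + √47)*(-1/1755503) = -2850817/1755503 - √47/1755503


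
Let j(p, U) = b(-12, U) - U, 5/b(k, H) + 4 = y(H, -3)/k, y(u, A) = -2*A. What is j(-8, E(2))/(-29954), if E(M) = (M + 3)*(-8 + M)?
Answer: -130/134793 ≈ -0.00096444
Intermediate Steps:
E(M) = (-8 + M)*(3 + M) (E(M) = (3 + M)*(-8 + M) = (-8 + M)*(3 + M))
b(k, H) = 5/(-4 + 6/k) (b(k, H) = 5/(-4 + (-2*(-3))/k) = 5/(-4 + 6/k))
j(p, U) = -10/9 - U (j(p, U) = -5*(-12)/(-6 + 4*(-12)) - U = -5*(-12)/(-6 - 48) - U = -5*(-12)/(-54) - U = -5*(-12)*(-1/54) - U = -10/9 - U)
j(-8, E(2))/(-29954) = (-10/9 - (-24 + 2**2 - 5*2))/(-29954) = (-10/9 - (-24 + 4 - 10))*(-1/29954) = (-10/9 - 1*(-30))*(-1/29954) = (-10/9 + 30)*(-1/29954) = (260/9)*(-1/29954) = -130/134793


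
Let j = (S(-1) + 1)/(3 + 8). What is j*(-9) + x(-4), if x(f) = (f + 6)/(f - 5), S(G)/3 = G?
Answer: 140/99 ≈ 1.4141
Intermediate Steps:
S(G) = 3*G
x(f) = (6 + f)/(-5 + f)
j = -2/11 (j = (3*(-1) + 1)/(3 + 8) = (-3 + 1)/11 = -2*1/11 = -2/11 ≈ -0.18182)
j*(-9) + x(-4) = -2/11*(-9) + (6 - 4)/(-5 - 4) = 18/11 + 2/(-9) = 18/11 - ⅑*2 = 18/11 - 2/9 = 140/99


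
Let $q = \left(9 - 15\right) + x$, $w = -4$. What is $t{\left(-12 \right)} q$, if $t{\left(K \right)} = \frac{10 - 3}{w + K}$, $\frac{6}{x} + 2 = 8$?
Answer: $\frac{35}{16} \approx 2.1875$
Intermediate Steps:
$x = 1$ ($x = \frac{6}{-2 + 8} = \frac{6}{6} = 6 \cdot \frac{1}{6} = 1$)
$t{\left(K \right)} = \frac{7}{-4 + K}$ ($t{\left(K \right)} = \frac{10 - 3}{-4 + K} = \frac{7}{-4 + K}$)
$q = -5$ ($q = \left(9 - 15\right) + 1 = -6 + 1 = -5$)
$t{\left(-12 \right)} q = \frac{7}{-4 - 12} \left(-5\right) = \frac{7}{-16} \left(-5\right) = 7 \left(- \frac{1}{16}\right) \left(-5\right) = \left(- \frac{7}{16}\right) \left(-5\right) = \frac{35}{16}$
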